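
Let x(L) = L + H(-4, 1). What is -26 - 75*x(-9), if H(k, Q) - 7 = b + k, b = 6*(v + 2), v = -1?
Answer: -26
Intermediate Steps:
b = 6 (b = 6*(-1 + 2) = 6*1 = 6)
H(k, Q) = 13 + k (H(k, Q) = 7 + (6 + k) = 13 + k)
x(L) = 9 + L (x(L) = L + (13 - 4) = L + 9 = 9 + L)
-26 - 75*x(-9) = -26 - 75*(9 - 9) = -26 - 75*0 = -26 + 0 = -26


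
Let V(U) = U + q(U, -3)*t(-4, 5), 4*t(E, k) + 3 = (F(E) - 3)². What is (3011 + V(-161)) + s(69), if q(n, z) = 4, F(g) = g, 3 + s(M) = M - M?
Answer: 2893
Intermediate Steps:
s(M) = -3 (s(M) = -3 + (M - M) = -3 + 0 = -3)
t(E, k) = -¾ + (-3 + E)²/4 (t(E, k) = -¾ + (E - 3)²/4 = -¾ + (-3 + E)²/4)
V(U) = 46 + U (V(U) = U + 4*(-¾ + (-3 - 4)²/4) = U + 4*(-¾ + (¼)*(-7)²) = U + 4*(-¾ + (¼)*49) = U + 4*(-¾ + 49/4) = U + 4*(23/2) = U + 46 = 46 + U)
(3011 + V(-161)) + s(69) = (3011 + (46 - 161)) - 3 = (3011 - 115) - 3 = 2896 - 3 = 2893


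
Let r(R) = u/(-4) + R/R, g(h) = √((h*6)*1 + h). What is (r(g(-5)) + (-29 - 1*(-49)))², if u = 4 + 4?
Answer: 361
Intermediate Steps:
u = 8
g(h) = √7*√h (g(h) = √((6*h)*1 + h) = √(6*h + h) = √(7*h) = √7*√h)
r(R) = -1 (r(R) = 8/(-4) + R/R = 8*(-¼) + 1 = -2 + 1 = -1)
(r(g(-5)) + (-29 - 1*(-49)))² = (-1 + (-29 - 1*(-49)))² = (-1 + (-29 + 49))² = (-1 + 20)² = 19² = 361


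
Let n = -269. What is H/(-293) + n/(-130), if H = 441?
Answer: 21487/38090 ≈ 0.56411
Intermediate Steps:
H/(-293) + n/(-130) = 441/(-293) - 269/(-130) = 441*(-1/293) - 269*(-1/130) = -441/293 + 269/130 = 21487/38090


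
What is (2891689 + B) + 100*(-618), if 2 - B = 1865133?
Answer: 964758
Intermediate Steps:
B = -1865131 (B = 2 - 1*1865133 = 2 - 1865133 = -1865131)
(2891689 + B) + 100*(-618) = (2891689 - 1865131) + 100*(-618) = 1026558 - 61800 = 964758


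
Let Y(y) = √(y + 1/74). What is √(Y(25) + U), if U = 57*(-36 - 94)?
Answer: √(-40577160 + 74*√136974)/74 ≈ 86.052*I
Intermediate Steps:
U = -7410 (U = 57*(-130) = -7410)
Y(y) = √(1/74 + y) (Y(y) = √(y + 1/74) = √(1/74 + y))
√(Y(25) + U) = √(√(74 + 5476*25)/74 - 7410) = √(√(74 + 136900)/74 - 7410) = √(√136974/74 - 7410) = √(-7410 + √136974/74)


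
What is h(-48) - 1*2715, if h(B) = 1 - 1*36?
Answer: -2750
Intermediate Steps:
h(B) = -35 (h(B) = 1 - 36 = -35)
h(-48) - 1*2715 = -35 - 1*2715 = -35 - 2715 = -2750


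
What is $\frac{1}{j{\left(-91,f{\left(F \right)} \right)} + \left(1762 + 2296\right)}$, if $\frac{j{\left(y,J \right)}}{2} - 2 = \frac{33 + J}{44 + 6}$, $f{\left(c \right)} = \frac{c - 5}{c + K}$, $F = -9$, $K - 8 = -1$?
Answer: $\frac{5}{20318} \approx 0.00024609$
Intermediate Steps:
$K = 7$ ($K = 8 - 1 = 7$)
$f{\left(c \right)} = \frac{-5 + c}{7 + c}$ ($f{\left(c \right)} = \frac{c - 5}{c + 7} = \frac{-5 + c}{7 + c}$)
$j{\left(y,J \right)} = \frac{133}{25} + \frac{J}{25}$ ($j{\left(y,J \right)} = 4 + 2 \frac{33 + J}{44 + 6} = 4 + 2 \frac{33 + J}{50} = 4 + 2 \left(33 + J\right) \frac{1}{50} = 4 + 2 \left(\frac{33}{50} + \frac{J}{50}\right) = 4 + \left(\frac{33}{25} + \frac{J}{25}\right) = \frac{133}{25} + \frac{J}{25}$)
$\frac{1}{j{\left(-91,f{\left(F \right)} \right)} + \left(1762 + 2296\right)} = \frac{1}{\left(\frac{133}{25} + \frac{\frac{1}{7 - 9} \left(-5 - 9\right)}{25}\right) + \left(1762 + 2296\right)} = \frac{1}{\left(\frac{133}{25} + \frac{\frac{1}{-2} \left(-14\right)}{25}\right) + 4058} = \frac{1}{\left(\frac{133}{25} + \frac{\left(- \frac{1}{2}\right) \left(-14\right)}{25}\right) + 4058} = \frac{1}{\left(\frac{133}{25} + \frac{1}{25} \cdot 7\right) + 4058} = \frac{1}{\left(\frac{133}{25} + \frac{7}{25}\right) + 4058} = \frac{1}{\frac{28}{5} + 4058} = \frac{1}{\frac{20318}{5}} = \frac{5}{20318}$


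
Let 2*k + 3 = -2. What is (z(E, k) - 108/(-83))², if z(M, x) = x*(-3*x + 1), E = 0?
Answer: 43864129/110224 ≈ 397.95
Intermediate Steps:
k = -5/2 (k = -3/2 + (½)*(-2) = -3/2 - 1 = -5/2 ≈ -2.5000)
z(M, x) = x*(1 - 3*x)
(z(E, k) - 108/(-83))² = (-5*(1 - 3*(-5/2))/2 - 108/(-83))² = (-5*(1 + 15/2)/2 - 108*(-1/83))² = (-5/2*17/2 + 108/83)² = (-85/4 + 108/83)² = (-6623/332)² = 43864129/110224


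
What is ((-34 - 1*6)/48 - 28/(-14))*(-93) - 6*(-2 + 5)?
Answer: -253/2 ≈ -126.50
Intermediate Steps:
((-34 - 1*6)/48 - 28/(-14))*(-93) - 6*(-2 + 5) = ((-34 - 6)*(1/48) - 28*(-1/14))*(-93) - 6*3 = (-40*1/48 + 2)*(-93) - 18 = (-⅚ + 2)*(-93) - 18 = (7/6)*(-93) - 18 = -217/2 - 18 = -253/2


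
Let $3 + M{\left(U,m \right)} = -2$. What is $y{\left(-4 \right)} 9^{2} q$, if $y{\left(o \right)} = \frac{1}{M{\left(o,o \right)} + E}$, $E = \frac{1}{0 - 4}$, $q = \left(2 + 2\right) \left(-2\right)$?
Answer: $\frac{864}{7} \approx 123.43$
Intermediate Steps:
$q = -8$ ($q = 4 \left(-2\right) = -8$)
$M{\left(U,m \right)} = -5$ ($M{\left(U,m \right)} = -3 - 2 = -5$)
$E = - \frac{1}{4}$ ($E = \frac{1}{-4} = - \frac{1}{4} \approx -0.25$)
$y{\left(o \right)} = - \frac{4}{21}$ ($y{\left(o \right)} = \frac{1}{-5 - \frac{1}{4}} = \frac{1}{- \frac{21}{4}} = - \frac{4}{21}$)
$y{\left(-4 \right)} 9^{2} q = - \frac{4 \cdot 9^{2}}{21} \left(-8\right) = \left(- \frac{4}{21}\right) 81 \left(-8\right) = \left(- \frac{108}{7}\right) \left(-8\right) = \frac{864}{7}$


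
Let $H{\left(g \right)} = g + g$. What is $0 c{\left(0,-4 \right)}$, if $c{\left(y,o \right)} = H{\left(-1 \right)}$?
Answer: $0$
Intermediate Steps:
$H{\left(g \right)} = 2 g$
$c{\left(y,o \right)} = -2$ ($c{\left(y,o \right)} = 2 \left(-1\right) = -2$)
$0 c{\left(0,-4 \right)} = 0 \left(-2\right) = 0$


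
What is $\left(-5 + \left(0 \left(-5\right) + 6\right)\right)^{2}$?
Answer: $1$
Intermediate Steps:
$\left(-5 + \left(0 \left(-5\right) + 6\right)\right)^{2} = \left(-5 + \left(0 + 6\right)\right)^{2} = \left(-5 + 6\right)^{2} = 1^{2} = 1$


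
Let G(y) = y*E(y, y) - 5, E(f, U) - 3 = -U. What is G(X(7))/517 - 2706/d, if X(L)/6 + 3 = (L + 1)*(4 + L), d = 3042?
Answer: -131330692/262119 ≈ -501.03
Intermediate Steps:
X(L) = -18 + 6*(1 + L)*(4 + L) (X(L) = -18 + 6*((L + 1)*(4 + L)) = -18 + 6*((1 + L)*(4 + L)) = -18 + 6*(1 + L)*(4 + L))
E(f, U) = 3 - U
G(y) = -5 + y*(3 - y) (G(y) = y*(3 - y) - 5 = -5 + y*(3 - y))
G(X(7))/517 - 2706/d = (-5 - (6 + 6*7² + 30*7)*(-3 + (6 + 6*7² + 30*7)))/517 - 2706/3042 = (-5 - (6 + 6*49 + 210)*(-3 + (6 + 6*49 + 210)))*(1/517) - 2706*1/3042 = (-5 - (6 + 294 + 210)*(-3 + (6 + 294 + 210)))*(1/517) - 451/507 = (-5 - 1*510*(-3 + 510))*(1/517) - 451/507 = (-5 - 1*510*507)*(1/517) - 451/507 = (-5 - 258570)*(1/517) - 451/507 = -258575*1/517 - 451/507 = -258575/517 - 451/507 = -131330692/262119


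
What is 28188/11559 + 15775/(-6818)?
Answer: 3280853/26269754 ≈ 0.12489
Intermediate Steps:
28188/11559 + 15775/(-6818) = 28188*(1/11559) + 15775*(-1/6818) = 9396/3853 - 15775/6818 = 3280853/26269754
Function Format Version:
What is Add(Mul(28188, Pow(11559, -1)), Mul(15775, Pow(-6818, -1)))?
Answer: Rational(3280853, 26269754) ≈ 0.12489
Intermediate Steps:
Add(Mul(28188, Pow(11559, -1)), Mul(15775, Pow(-6818, -1))) = Add(Mul(28188, Rational(1, 11559)), Mul(15775, Rational(-1, 6818))) = Add(Rational(9396, 3853), Rational(-15775, 6818)) = Rational(3280853, 26269754)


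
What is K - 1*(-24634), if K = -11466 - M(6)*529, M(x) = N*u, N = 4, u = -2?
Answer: 17400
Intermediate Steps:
M(x) = -8 (M(x) = 4*(-2) = -8)
K = -7234 (K = -11466 - (-8)*529 = -11466 - 1*(-4232) = -11466 + 4232 = -7234)
K - 1*(-24634) = -7234 - 1*(-24634) = -7234 + 24634 = 17400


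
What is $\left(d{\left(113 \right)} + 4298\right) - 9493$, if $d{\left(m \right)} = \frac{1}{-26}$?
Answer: $- \frac{135071}{26} \approx -5195.0$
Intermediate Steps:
$d{\left(m \right)} = - \frac{1}{26}$
$\left(d{\left(113 \right)} + 4298\right) - 9493 = \left(- \frac{1}{26} + 4298\right) - 9493 = \frac{111747}{26} - 9493 = - \frac{135071}{26}$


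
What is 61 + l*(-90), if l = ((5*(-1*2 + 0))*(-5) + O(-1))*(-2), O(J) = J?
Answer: 8881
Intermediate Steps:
l = -98 (l = ((5*(-1*2 + 0))*(-5) - 1)*(-2) = ((5*(-2 + 0))*(-5) - 1)*(-2) = ((5*(-2))*(-5) - 1)*(-2) = (-10*(-5) - 1)*(-2) = (50 - 1)*(-2) = 49*(-2) = -98)
61 + l*(-90) = 61 - 98*(-90) = 61 + 8820 = 8881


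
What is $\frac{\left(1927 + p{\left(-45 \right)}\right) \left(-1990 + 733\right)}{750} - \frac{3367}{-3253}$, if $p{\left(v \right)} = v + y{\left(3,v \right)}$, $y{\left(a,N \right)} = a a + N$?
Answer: $- \frac{1257634586}{406625} \approx -3092.9$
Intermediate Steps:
$y{\left(a,N \right)} = N + a^{2}$ ($y{\left(a,N \right)} = a^{2} + N = N + a^{2}$)
$p{\left(v \right)} = 9 + 2 v$ ($p{\left(v \right)} = v + \left(v + 3^{2}\right) = v + \left(v + 9\right) = v + \left(9 + v\right) = 9 + 2 v$)
$\frac{\left(1927 + p{\left(-45 \right)}\right) \left(-1990 + 733\right)}{750} - \frac{3367}{-3253} = \frac{\left(1927 + \left(9 + 2 \left(-45\right)\right)\right) \left(-1990 + 733\right)}{750} - \frac{3367}{-3253} = \left(1927 + \left(9 - 90\right)\right) \left(-1257\right) \frac{1}{750} - - \frac{3367}{3253} = \left(1927 - 81\right) \left(-1257\right) \frac{1}{750} + \frac{3367}{3253} = 1846 \left(-1257\right) \frac{1}{750} + \frac{3367}{3253} = \left(-2320422\right) \frac{1}{750} + \frac{3367}{3253} = - \frac{386737}{125} + \frac{3367}{3253} = - \frac{1257634586}{406625}$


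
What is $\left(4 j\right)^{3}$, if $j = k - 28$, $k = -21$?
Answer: $-7529536$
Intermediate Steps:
$j = -49$ ($j = -21 - 28 = -49$)
$\left(4 j\right)^{3} = \left(4 \left(-49\right)\right)^{3} = \left(-196\right)^{3} = -7529536$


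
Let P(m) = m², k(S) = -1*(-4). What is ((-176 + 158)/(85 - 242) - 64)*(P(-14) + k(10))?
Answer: -2006000/157 ≈ -12777.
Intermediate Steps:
k(S) = 4
((-176 + 158)/(85 - 242) - 64)*(P(-14) + k(10)) = ((-176 + 158)/(85 - 242) - 64)*((-14)² + 4) = (-18/(-157) - 64)*(196 + 4) = (-18*(-1/157) - 64)*200 = (18/157 - 64)*200 = -10030/157*200 = -2006000/157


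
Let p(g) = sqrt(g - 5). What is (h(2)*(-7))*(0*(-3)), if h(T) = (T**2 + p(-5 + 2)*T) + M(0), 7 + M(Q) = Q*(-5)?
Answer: 0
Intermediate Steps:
M(Q) = -7 - 5*Q (M(Q) = -7 + Q*(-5) = -7 - 5*Q)
p(g) = sqrt(-5 + g)
h(T) = -7 + T**2 + 2*I*T*sqrt(2) (h(T) = (T**2 + sqrt(-5 + (-5 + 2))*T) + (-7 - 5*0) = (T**2 + sqrt(-5 - 3)*T) + (-7 + 0) = (T**2 + sqrt(-8)*T) - 7 = (T**2 + (2*I*sqrt(2))*T) - 7 = (T**2 + 2*I*T*sqrt(2)) - 7 = -7 + T**2 + 2*I*T*sqrt(2))
(h(2)*(-7))*(0*(-3)) = ((-7 + 2**2 + 2*I*2*sqrt(2))*(-7))*(0*(-3)) = ((-7 + 4 + 4*I*sqrt(2))*(-7))*0 = ((-3 + 4*I*sqrt(2))*(-7))*0 = (21 - 28*I*sqrt(2))*0 = 0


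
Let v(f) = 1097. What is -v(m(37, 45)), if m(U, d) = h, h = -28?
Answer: -1097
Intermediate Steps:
m(U, d) = -28
-v(m(37, 45)) = -1*1097 = -1097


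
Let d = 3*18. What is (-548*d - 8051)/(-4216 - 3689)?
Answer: 37643/7905 ≈ 4.7619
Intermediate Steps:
d = 54
(-548*d - 8051)/(-4216 - 3689) = (-548*54 - 8051)/(-4216 - 3689) = (-29592 - 8051)/(-7905) = -37643*(-1/7905) = 37643/7905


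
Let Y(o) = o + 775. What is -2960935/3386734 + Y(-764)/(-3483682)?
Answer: -2578748304186/2949576068647 ≈ -0.87428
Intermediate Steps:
Y(o) = 775 + o
-2960935/3386734 + Y(-764)/(-3483682) = -2960935/3386734 + (775 - 764)/(-3483682) = -2960935*1/3386734 + 11*(-1/3483682) = -2960935/3386734 - 11/3483682 = -2578748304186/2949576068647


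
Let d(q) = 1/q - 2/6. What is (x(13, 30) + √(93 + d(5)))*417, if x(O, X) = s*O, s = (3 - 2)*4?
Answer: 21684 + 139*√20895/5 ≈ 25703.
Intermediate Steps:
d(q) = -⅓ + 1/q (d(q) = 1/q - 2*⅙ = 1/q - ⅓ = -⅓ + 1/q)
s = 4 (s = 1*4 = 4)
x(O, X) = 4*O
(x(13, 30) + √(93 + d(5)))*417 = (4*13 + √(93 + (⅓)*(3 - 1*5)/5))*417 = (52 + √(93 + (⅓)*(⅕)*(3 - 5)))*417 = (52 + √(93 + (⅓)*(⅕)*(-2)))*417 = (52 + √(93 - 2/15))*417 = (52 + √(1393/15))*417 = (52 + √20895/15)*417 = 21684 + 139*√20895/5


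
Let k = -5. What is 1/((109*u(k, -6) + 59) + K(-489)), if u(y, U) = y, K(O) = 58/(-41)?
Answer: -41/19984 ≈ -0.0020516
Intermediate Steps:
K(O) = -58/41 (K(O) = 58*(-1/41) = -58/41)
1/((109*u(k, -6) + 59) + K(-489)) = 1/((109*(-5) + 59) - 58/41) = 1/((-545 + 59) - 58/41) = 1/(-486 - 58/41) = 1/(-19984/41) = -41/19984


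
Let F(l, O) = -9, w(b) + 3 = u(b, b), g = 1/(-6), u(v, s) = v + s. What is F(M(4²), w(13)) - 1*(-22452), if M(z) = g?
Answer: 22443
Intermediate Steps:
u(v, s) = s + v
g = -⅙ ≈ -0.16667
M(z) = -⅙
w(b) = -3 + 2*b (w(b) = -3 + (b + b) = -3 + 2*b)
F(M(4²), w(13)) - 1*(-22452) = -9 - 1*(-22452) = -9 + 22452 = 22443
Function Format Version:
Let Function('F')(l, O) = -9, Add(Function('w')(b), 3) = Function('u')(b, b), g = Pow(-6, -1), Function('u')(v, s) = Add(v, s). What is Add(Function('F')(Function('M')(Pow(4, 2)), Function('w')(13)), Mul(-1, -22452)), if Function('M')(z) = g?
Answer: 22443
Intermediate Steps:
Function('u')(v, s) = Add(s, v)
g = Rational(-1, 6) ≈ -0.16667
Function('M')(z) = Rational(-1, 6)
Function('w')(b) = Add(-3, Mul(2, b)) (Function('w')(b) = Add(-3, Add(b, b)) = Add(-3, Mul(2, b)))
Add(Function('F')(Function('M')(Pow(4, 2)), Function('w')(13)), Mul(-1, -22452)) = Add(-9, Mul(-1, -22452)) = Add(-9, 22452) = 22443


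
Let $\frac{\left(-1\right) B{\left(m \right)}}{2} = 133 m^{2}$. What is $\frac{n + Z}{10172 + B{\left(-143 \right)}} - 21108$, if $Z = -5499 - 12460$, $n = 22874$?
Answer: $- \frac{114600867211}{5429262} \approx -21108.0$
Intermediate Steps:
$Z = -17959$ ($Z = -5499 - 12460 = -17959$)
$B{\left(m \right)} = - 266 m^{2}$ ($B{\left(m \right)} = - 2 \cdot 133 m^{2} = - 266 m^{2}$)
$\frac{n + Z}{10172 + B{\left(-143 \right)}} - 21108 = \frac{22874 - 17959}{10172 - 266 \left(-143\right)^{2}} - 21108 = \frac{4915}{10172 - 5439434} - 21108 = \frac{4915}{-5429262} - 21108 = 4915 \left(- \frac{1}{5429262}\right) - 21108 = - \frac{4915}{5429262} - 21108 = - \frac{114600867211}{5429262}$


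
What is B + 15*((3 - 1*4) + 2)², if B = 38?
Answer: 53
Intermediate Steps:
B + 15*((3 - 1*4) + 2)² = 38 + 15*((3 - 1*4) + 2)² = 38 + 15*((3 - 4) + 2)² = 38 + 15*(-1 + 2)² = 38 + 15*1² = 38 + 15*1 = 38 + 15 = 53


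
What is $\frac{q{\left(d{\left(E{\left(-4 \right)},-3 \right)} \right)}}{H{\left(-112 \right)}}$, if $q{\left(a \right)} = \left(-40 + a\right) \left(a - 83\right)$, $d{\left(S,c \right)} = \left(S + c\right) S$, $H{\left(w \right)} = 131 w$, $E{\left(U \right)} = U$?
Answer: $- \frac{165}{3668} \approx -0.044984$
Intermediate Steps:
$d{\left(S,c \right)} = S \left(S + c\right)$
$q{\left(a \right)} = \left(-83 + a\right) \left(-40 + a\right)$ ($q{\left(a \right)} = \left(-40 + a\right) \left(-83 + a\right) = \left(-83 + a\right) \left(-40 + a\right)$)
$\frac{q{\left(d{\left(E{\left(-4 \right)},-3 \right)} \right)}}{H{\left(-112 \right)}} = \frac{3320 + \left(- 4 \left(-4 - 3\right)\right)^{2} - 123 \left(- 4 \left(-4 - 3\right)\right)}{131 \left(-112\right)} = \frac{3320 + \left(\left(-4\right) \left(-7\right)\right)^{2} - 123 \left(\left(-4\right) \left(-7\right)\right)}{-14672} = \left(3320 + 28^{2} - 3444\right) \left(- \frac{1}{14672}\right) = \left(3320 + 784 - 3444\right) \left(- \frac{1}{14672}\right) = 660 \left(- \frac{1}{14672}\right) = - \frac{165}{3668}$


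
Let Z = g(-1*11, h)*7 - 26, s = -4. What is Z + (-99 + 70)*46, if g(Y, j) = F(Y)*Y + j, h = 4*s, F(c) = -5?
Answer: -1087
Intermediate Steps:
h = -16 (h = 4*(-4) = -16)
g(Y, j) = j - 5*Y (g(Y, j) = -5*Y + j = j - 5*Y)
Z = 247 (Z = (-16 - (-5)*11)*7 - 26 = (-16 - 5*(-11))*7 - 26 = (-16 + 55)*7 - 26 = 39*7 - 26 = 273 - 26 = 247)
Z + (-99 + 70)*46 = 247 + (-99 + 70)*46 = 247 - 29*46 = 247 - 1334 = -1087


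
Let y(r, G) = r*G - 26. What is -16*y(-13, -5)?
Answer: -624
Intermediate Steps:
y(r, G) = -26 + G*r (y(r, G) = G*r - 26 = -26 + G*r)
-16*y(-13, -5) = -16*(-26 - 5*(-13)) = -16*(-26 + 65) = -16*39 = -624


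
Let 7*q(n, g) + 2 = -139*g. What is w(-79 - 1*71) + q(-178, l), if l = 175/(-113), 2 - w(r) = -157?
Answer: 149868/791 ≈ 189.47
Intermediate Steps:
w(r) = 159 (w(r) = 2 - 1*(-157) = 2 + 157 = 159)
l = -175/113 (l = 175*(-1/113) = -175/113 ≈ -1.5487)
q(n, g) = -2/7 - 139*g/7 (q(n, g) = -2/7 + (-139*g)/7 = -2/7 - 139*g/7)
w(-79 - 1*71) + q(-178, l) = 159 + (-2/7 - 139/7*(-175/113)) = 159 + (-2/7 + 3475/113) = 159 + 24099/791 = 149868/791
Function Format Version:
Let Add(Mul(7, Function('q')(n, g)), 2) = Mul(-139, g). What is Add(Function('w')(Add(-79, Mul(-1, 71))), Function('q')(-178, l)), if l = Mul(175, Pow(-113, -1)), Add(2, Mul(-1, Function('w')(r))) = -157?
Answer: Rational(149868, 791) ≈ 189.47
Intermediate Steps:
Function('w')(r) = 159 (Function('w')(r) = Add(2, Mul(-1, -157)) = Add(2, 157) = 159)
l = Rational(-175, 113) (l = Mul(175, Rational(-1, 113)) = Rational(-175, 113) ≈ -1.5487)
Function('q')(n, g) = Add(Rational(-2, 7), Mul(Rational(-139, 7), g)) (Function('q')(n, g) = Add(Rational(-2, 7), Mul(Rational(1, 7), Mul(-139, g))) = Add(Rational(-2, 7), Mul(Rational(-139, 7), g)))
Add(Function('w')(Add(-79, Mul(-1, 71))), Function('q')(-178, l)) = Add(159, Add(Rational(-2, 7), Mul(Rational(-139, 7), Rational(-175, 113)))) = Add(159, Add(Rational(-2, 7), Rational(3475, 113))) = Add(159, Rational(24099, 791)) = Rational(149868, 791)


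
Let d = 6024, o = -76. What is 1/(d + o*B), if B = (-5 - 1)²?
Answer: 1/3288 ≈ 0.00030414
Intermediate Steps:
B = 36 (B = (-6)² = 36)
1/(d + o*B) = 1/(6024 - 76*36) = 1/(6024 - 2736) = 1/3288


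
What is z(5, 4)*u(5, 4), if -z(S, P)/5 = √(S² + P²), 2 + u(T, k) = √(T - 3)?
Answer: 5*√41*(2 - √2) ≈ 18.754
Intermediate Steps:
u(T, k) = -2 + √(-3 + T) (u(T, k) = -2 + √(T - 3) = -2 + √(-3 + T))
z(S, P) = -5*√(P² + S²) (z(S, P) = -5*√(S² + P²) = -5*√(P² + S²))
z(5, 4)*u(5, 4) = (-5*√(4² + 5²))*(-2 + √(-3 + 5)) = (-5*√(16 + 25))*(-2 + √2) = (-5*√41)*(-2 + √2) = -5*√41*(-2 + √2)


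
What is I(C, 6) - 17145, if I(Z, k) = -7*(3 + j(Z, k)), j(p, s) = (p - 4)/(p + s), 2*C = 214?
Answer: -1940479/113 ≈ -17172.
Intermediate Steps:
C = 107 (C = (½)*214 = 107)
j(p, s) = (-4 + p)/(p + s)
I(Z, k) = -21 - 7*(-4 + Z)/(Z + k) (I(Z, k) = -7*(3 + (-4 + Z)/(Z + k)) = -21 - 7*(-4 + Z)/(Z + k))
I(C, 6) - 17145 = 7*(4 - 4*107 - 3*6)/(107 + 6) - 17145 = 7*(4 - 428 - 18)/113 - 17145 = 7*(1/113)*(-442) - 17145 = -3094/113 - 17145 = -1940479/113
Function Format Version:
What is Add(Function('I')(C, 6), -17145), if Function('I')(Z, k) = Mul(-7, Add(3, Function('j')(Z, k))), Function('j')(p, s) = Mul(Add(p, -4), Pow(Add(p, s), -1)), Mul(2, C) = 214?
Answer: Rational(-1940479, 113) ≈ -17172.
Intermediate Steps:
C = 107 (C = Mul(Rational(1, 2), 214) = 107)
Function('j')(p, s) = Mul(Pow(Add(p, s), -1), Add(-4, p)) (Function('j')(p, s) = Mul(Add(-4, p), Pow(Add(p, s), -1)) = Mul(Pow(Add(p, s), -1), Add(-4, p)))
Function('I')(Z, k) = Add(-21, Mul(-7, Pow(Add(Z, k), -1), Add(-4, Z))) (Function('I')(Z, k) = Mul(-7, Add(3, Mul(Pow(Add(Z, k), -1), Add(-4, Z)))) = Add(-21, Mul(-7, Pow(Add(Z, k), -1), Add(-4, Z))))
Add(Function('I')(C, 6), -17145) = Add(Mul(7, Pow(Add(107, 6), -1), Add(4, Mul(-4, 107), Mul(-3, 6))), -17145) = Add(Mul(7, Pow(113, -1), Add(4, -428, -18)), -17145) = Add(Mul(7, Rational(1, 113), -442), -17145) = Add(Rational(-3094, 113), -17145) = Rational(-1940479, 113)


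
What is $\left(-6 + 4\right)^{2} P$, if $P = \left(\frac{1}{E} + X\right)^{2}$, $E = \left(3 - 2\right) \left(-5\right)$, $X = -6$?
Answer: $\frac{3844}{25} \approx 153.76$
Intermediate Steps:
$E = -5$ ($E = 1 \left(-5\right) = -5$)
$P = \frac{961}{25}$ ($P = \left(\frac{1}{-5} - 6\right)^{2} = \left(- \frac{1}{5} - 6\right)^{2} = \left(- \frac{31}{5}\right)^{2} = \frac{961}{25} \approx 38.44$)
$\left(-6 + 4\right)^{2} P = \left(-6 + 4\right)^{2} \cdot \frac{961}{25} = \left(-2\right)^{2} \cdot \frac{961}{25} = 4 \cdot \frac{961}{25} = \frac{3844}{25}$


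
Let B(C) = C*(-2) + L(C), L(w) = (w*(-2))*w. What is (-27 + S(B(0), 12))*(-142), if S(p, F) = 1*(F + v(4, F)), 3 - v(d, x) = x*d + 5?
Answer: 9230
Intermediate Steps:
v(d, x) = -2 - d*x (v(d, x) = 3 - (x*d + 5) = 3 - (d*x + 5) = 3 - (5 + d*x) = 3 + (-5 - d*x) = -2 - d*x)
L(w) = -2*w**2 (L(w) = (-2*w)*w = -2*w**2)
B(C) = -2*C - 2*C**2 (B(C) = C*(-2) - 2*C**2 = -2*C - 2*C**2)
S(p, F) = -2 - 3*F (S(p, F) = 1*(F + (-2 - 1*4*F)) = 1*(F + (-2 - 4*F)) = 1*(-2 - 3*F) = -2 - 3*F)
(-27 + S(B(0), 12))*(-142) = (-27 + (-2 - 3*12))*(-142) = (-27 + (-2 - 36))*(-142) = (-27 - 38)*(-142) = -65*(-142) = 9230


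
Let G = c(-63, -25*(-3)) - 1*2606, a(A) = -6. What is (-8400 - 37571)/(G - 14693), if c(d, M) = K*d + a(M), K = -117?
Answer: 45971/9934 ≈ 4.6276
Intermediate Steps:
c(d, M) = -6 - 117*d (c(d, M) = -117*d - 6 = -6 - 117*d)
G = 4759 (G = (-6 - 117*(-63)) - 1*2606 = (-6 + 7371) - 2606 = 7365 - 2606 = 4759)
(-8400 - 37571)/(G - 14693) = (-8400 - 37571)/(4759 - 14693) = -45971/(-9934) = -45971*(-1/9934) = 45971/9934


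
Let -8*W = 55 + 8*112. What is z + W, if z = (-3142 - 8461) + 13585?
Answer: 14905/8 ≈ 1863.1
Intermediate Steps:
z = 1982 (z = -11603 + 13585 = 1982)
W = -951/8 (W = -(55 + 8*112)/8 = -(55 + 896)/8 = -1/8*951 = -951/8 ≈ -118.88)
z + W = 1982 - 951/8 = 14905/8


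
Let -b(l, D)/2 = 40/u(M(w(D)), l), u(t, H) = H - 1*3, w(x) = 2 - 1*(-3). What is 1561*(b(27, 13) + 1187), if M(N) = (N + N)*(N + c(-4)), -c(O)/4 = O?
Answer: 5543111/3 ≈ 1.8477e+6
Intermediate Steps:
c(O) = -4*O
w(x) = 5 (w(x) = 2 + 3 = 5)
M(N) = 2*N*(16 + N) (M(N) = (N + N)*(N - 4*(-4)) = (2*N)*(N + 16) = (2*N)*(16 + N) = 2*N*(16 + N))
u(t, H) = -3 + H (u(t, H) = H - 3 = -3 + H)
b(l, D) = -80/(-3 + l)
1561*(b(27, 13) + 1187) = 1561*(-80/(-3 + 27) + 1187) = 1561*(-80/24 + 1187) = 1561*(-80*1/24 + 1187) = 1561*(-10/3 + 1187) = 1561*(3551/3) = 5543111/3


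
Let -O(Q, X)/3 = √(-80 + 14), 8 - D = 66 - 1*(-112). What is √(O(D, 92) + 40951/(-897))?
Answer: √(-36733047 - 2413827*I*√66)/897 ≈ 1.7462 - 6.9787*I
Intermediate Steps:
D = -170 (D = 8 - (66 - 1*(-112)) = 8 - (66 + 112) = 8 - 1*178 = 8 - 178 = -170)
O(Q, X) = -3*I*√66 (O(Q, X) = -3*√(-80 + 14) = -3*I*√66)
√(O(D, 92) + 40951/(-897)) = √(-3*I*√66 + 40951/(-897)) = √(-3*I*√66 + 40951*(-1/897)) = √(-3*I*√66 - 40951/897) = √(-40951/897 - 3*I*√66)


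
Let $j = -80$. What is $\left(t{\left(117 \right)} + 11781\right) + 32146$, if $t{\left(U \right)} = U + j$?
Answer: $43964$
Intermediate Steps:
$t{\left(U \right)} = -80 + U$ ($t{\left(U \right)} = U - 80 = -80 + U$)
$\left(t{\left(117 \right)} + 11781\right) + 32146 = \left(\left(-80 + 117\right) + 11781\right) + 32146 = \left(37 + 11781\right) + 32146 = 11818 + 32146 = 43964$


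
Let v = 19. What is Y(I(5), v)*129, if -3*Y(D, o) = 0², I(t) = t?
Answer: 0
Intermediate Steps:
Y(D, o) = 0 (Y(D, o) = -⅓*0² = -⅓*0 = 0)
Y(I(5), v)*129 = 0*129 = 0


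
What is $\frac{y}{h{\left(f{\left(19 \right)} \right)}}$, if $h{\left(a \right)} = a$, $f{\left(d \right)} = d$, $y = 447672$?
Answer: $\frac{447672}{19} \approx 23562.0$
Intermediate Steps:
$\frac{y}{h{\left(f{\left(19 \right)} \right)}} = \frac{447672}{19}$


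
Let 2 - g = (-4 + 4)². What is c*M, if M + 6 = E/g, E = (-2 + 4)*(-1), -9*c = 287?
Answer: 2009/9 ≈ 223.22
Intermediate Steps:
c = -287/9 (c = -⅑*287 = -287/9 ≈ -31.889)
g = 2 (g = 2 - (-4 + 4)² = 2 - 1*0² = 2 - 1*0 = 2 + 0 = 2)
E = -2 (E = 2*(-1) = -2)
M = -7 (M = -6 - 2/2 = -6 - 2*½ = -6 - 1 = -7)
c*M = -287/9*(-7) = 2009/9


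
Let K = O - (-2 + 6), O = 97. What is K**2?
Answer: 8649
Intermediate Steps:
K = 93 (K = 97 - (-2 + 6) = 97 - 4 = 93)
K**2 = 93**2 = 8649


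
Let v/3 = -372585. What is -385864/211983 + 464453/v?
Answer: -176585851873/78981686055 ≈ -2.2358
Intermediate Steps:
v = -1117755 (v = 3*(-372585) = -1117755)
-385864/211983 + 464453/v = -385864/211983 + 464453/(-1117755) = -385864*1/211983 + 464453*(-1/1117755) = -385864/211983 - 464453/1117755 = -176585851873/78981686055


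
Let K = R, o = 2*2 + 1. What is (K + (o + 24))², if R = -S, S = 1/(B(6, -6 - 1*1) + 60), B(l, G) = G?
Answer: 2359296/2809 ≈ 839.91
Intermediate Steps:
o = 5 (o = 4 + 1 = 5)
S = 1/53 (S = 1/((-6 - 1*1) + 60) = 1/((-6 - 1) + 60) = 1/(-7 + 60) = 1/53 ≈ 0.018868)
R = -1/53 (R = -1*1/53 = -1/53 ≈ -0.018868)
K = -1/53 ≈ -0.018868
(K + (o + 24))² = (-1/53 + (5 + 24))² = (-1/53 + 29)² = (1536/53)² = 2359296/2809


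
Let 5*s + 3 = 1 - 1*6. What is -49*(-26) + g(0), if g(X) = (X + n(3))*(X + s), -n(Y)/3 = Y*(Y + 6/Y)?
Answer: 1346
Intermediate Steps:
n(Y) = -3*Y*(Y + 6/Y)
s = -8/5 (s = -⅗ + (1 - 1*6)/5 = -⅗ + (1 - 6)/5 = -⅗ + (⅕)*(-5) = -⅗ - 1 = -8/5 ≈ -1.6000)
g(X) = (-45 + X)*(-8/5 + X) (g(X) = (X + (-18 - 3*3²))*(X - 8/5) = (X + (-18 - 3*9))*(-8/5 + X) = (X + (-18 - 27))*(-8/5 + X) = (X - 45)*(-8/5 + X) = (-45 + X)*(-8/5 + X))
-49*(-26) + g(0) = -49*(-26) + (72 + 0² - 233/5*0) = 1274 + (72 + 0 + 0) = 1274 + 72 = 1346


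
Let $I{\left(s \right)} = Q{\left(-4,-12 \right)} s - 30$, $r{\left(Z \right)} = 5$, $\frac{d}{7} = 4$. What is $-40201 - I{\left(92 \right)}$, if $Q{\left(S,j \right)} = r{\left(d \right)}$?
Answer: $-40631$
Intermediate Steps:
$d = 28$ ($d = 7 \cdot 4 = 28$)
$Q{\left(S,j \right)} = 5$
$I{\left(s \right)} = -30 + 5 s$ ($I{\left(s \right)} = 5 s - 30 = -30 + 5 s$)
$-40201 - I{\left(92 \right)} = -40201 - \left(-30 + 5 \cdot 92\right) = -40201 - \left(-30 + 460\right) = -40201 - 430 = -40631$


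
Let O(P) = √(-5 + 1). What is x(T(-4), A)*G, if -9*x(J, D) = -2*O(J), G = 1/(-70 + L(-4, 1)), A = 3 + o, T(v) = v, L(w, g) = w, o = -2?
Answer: -2*I/333 ≈ -0.006006*I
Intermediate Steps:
O(P) = 2*I (O(P) = √(-4) = 2*I)
A = 1 (A = 3 - 2 = 1)
G = -1/74 (G = 1/(-70 - 4) = 1/(-74) = -1/74 ≈ -0.013514)
x(J, D) = 4*I/9 (x(J, D) = -(-2)*2*I/9 = -(-4)*I/9 = 4*I/9)
x(T(-4), A)*G = (4*I/9)*(-1/74) = -2*I/333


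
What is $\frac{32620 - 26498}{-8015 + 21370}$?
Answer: $\frac{6122}{13355} \approx 0.45841$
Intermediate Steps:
$\frac{32620 - 26498}{-8015 + 21370} = \frac{6122}{13355}$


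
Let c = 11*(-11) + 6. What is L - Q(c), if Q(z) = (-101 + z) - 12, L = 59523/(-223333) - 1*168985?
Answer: -37689066604/223333 ≈ -1.6876e+5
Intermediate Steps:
L = -37739986528/223333 (L = 59523*(-1/223333) - 168985 = -59523/223333 - 168985 = -37739986528/223333 ≈ -1.6899e+5)
c = -115 (c = -121 + 6 = -115)
Q(z) = -113 + z
L - Q(c) = -37739986528/223333 - (-113 - 115) = -37739986528/223333 - 1*(-228) = -37739986528/223333 + 228 = -37689066604/223333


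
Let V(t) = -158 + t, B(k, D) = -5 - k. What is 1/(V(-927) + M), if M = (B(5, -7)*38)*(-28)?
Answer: 1/9555 ≈ 0.00010466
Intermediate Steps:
M = 10640 (M = ((-5 - 1*5)*38)*(-28) = ((-5 - 5)*38)*(-28) = -10*38*(-28) = -380*(-28) = 10640)
1/(V(-927) + M) = 1/((-158 - 927) + 10640) = 1/(-1085 + 10640) = 1/9555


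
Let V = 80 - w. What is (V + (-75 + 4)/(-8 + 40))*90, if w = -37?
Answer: 165285/16 ≈ 10330.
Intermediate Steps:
V = 117 (V = 80 - 1*(-37) = 80 + 37 = 117)
(V + (-75 + 4)/(-8 + 40))*90 = (117 + (-75 + 4)/(-8 + 40))*90 = (117 - 71/32)*90 = (3673/32)*90 = 165285/16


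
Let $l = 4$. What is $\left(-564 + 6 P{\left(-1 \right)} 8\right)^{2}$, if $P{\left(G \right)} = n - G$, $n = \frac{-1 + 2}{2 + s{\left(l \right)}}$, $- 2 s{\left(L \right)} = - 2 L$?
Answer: $258064$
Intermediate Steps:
$s{\left(L \right)} = L$ ($s{\left(L \right)} = - \frac{\left(-2\right) L}{2} = L$)
$n = \frac{1}{6}$ ($n = \frac{-1 + 2}{2 + 4} = 1 \cdot \frac{1}{6} = \frac{1}{6} \approx 0.16667$)
$P{\left(G \right)} = \frac{1}{6} - G$
$\left(-564 + 6 P{\left(-1 \right)} 8\right)^{2} = \left(-564 + 6 \left(\frac{1}{6} - -1\right) 8\right)^{2} = \left(-564 + 6 \left(\frac{1}{6} + 1\right) 8\right)^{2} = \left(-564 + 6 \cdot \frac{7}{6} \cdot 8\right)^{2} = \left(-564 + 7 \cdot 8\right)^{2} = \left(-564 + 56\right)^{2} = \left(-508\right)^{2} = 258064$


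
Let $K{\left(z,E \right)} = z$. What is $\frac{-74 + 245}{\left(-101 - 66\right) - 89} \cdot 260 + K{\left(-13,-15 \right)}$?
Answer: $- \frac{11947}{64} \approx -186.67$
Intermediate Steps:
$\frac{-74 + 245}{\left(-101 - 66\right) - 89} \cdot 260 + K{\left(-13,-15 \right)} = \frac{-74 + 245}{\left(-101 - 66\right) - 89} \cdot 260 - 13 = \frac{171}{-167 - 89} \cdot 260 - 13 = \frac{171}{-256} \cdot 260 - 13 = 171 \left(- \frac{1}{256}\right) 260 - 13 = \left(- \frac{171}{256}\right) 260 - 13 = - \frac{11115}{64} - 13 = - \frac{11947}{64}$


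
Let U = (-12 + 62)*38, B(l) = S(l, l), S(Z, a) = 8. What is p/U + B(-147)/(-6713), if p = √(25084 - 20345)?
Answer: -8/6713 + √4739/1900 ≈ 0.035040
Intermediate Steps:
B(l) = 8
p = √4739 ≈ 68.840
U = 1900 (U = 50*38 = 1900)
p/U + B(-147)/(-6713) = √4739/1900 + 8/(-6713) = √4739*(1/1900) + 8*(-1/6713) = √4739/1900 - 8/6713 = -8/6713 + √4739/1900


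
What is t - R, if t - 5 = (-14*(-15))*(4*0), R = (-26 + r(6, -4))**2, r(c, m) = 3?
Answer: -524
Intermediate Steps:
R = 529 (R = (-26 + 3)**2 = (-23)**2 = 529)
t = 5 (t = 5 + (-14*(-15))*(4*0) = 5 + 210*0 = 5 + 0 = 5)
t - R = 5 - 1*529 = 5 - 529 = -524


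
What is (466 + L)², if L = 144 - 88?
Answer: 272484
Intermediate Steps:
L = 56
(466 + L)² = (466 + 56)² = 522² = 272484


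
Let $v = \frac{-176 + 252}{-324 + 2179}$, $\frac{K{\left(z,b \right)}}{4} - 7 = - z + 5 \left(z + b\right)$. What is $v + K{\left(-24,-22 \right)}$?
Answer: $- \frac{1476504}{1855} \approx -795.96$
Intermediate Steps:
$K{\left(z,b \right)} = 28 + 16 z + 20 b$ ($K{\left(z,b \right)} = 28 + 4 \left(- z + 5 \left(z + b\right)\right) = 28 + 4 \left(- z + 5 \left(b + z\right)\right) = 28 + 4 \left(- z + \left(5 b + 5 z\right)\right) = 28 + 4 \left(4 z + 5 b\right) = 28 + \left(16 z + 20 b\right) = 28 + 16 z + 20 b$)
$v = \frac{76}{1855} \approx 0.04097$
$v + K{\left(-24,-22 \right)} = \frac{76}{1855} + \left(28 + 16 \left(-24\right) + 20 \left(-22\right)\right) = \frac{76}{1855} - 796 = - \frac{1476504}{1855}$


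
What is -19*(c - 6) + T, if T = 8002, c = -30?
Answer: 8686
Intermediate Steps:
-19*(c - 6) + T = -19*(-30 - 6) + 8002 = -19*(-36) + 8002 = 684 + 8002 = 8686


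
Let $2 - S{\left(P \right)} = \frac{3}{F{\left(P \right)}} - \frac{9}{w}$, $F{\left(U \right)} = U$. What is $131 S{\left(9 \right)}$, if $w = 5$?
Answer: $\frac{6812}{15} \approx 454.13$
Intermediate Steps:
$S{\left(P \right)} = \frac{19}{5} - \frac{3}{P}$ ($S{\left(P \right)} = 2 - \left(\frac{3}{P} - \frac{9}{5}\right) = 2 - \left(- \frac{9}{5} + \frac{3}{P}\right) = 2 + \left(\frac{9}{5} - \frac{3}{P}\right) = \frac{19}{5} - \frac{3}{P}$)
$131 S{\left(9 \right)} = 131 \left(\frac{19}{5} - \frac{3}{9}\right) = 131 \left(\frac{19}{5} - \frac{1}{3}\right) = 131 \cdot \frac{52}{15} = \frac{6812}{15}$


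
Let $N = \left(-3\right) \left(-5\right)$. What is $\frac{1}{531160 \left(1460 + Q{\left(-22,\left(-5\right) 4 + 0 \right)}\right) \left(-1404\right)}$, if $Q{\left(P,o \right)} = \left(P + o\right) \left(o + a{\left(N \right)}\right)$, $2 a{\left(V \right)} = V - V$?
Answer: $- \frac{1}{1715221872000} \approx -5.8301 \cdot 10^{-13}$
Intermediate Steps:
$N = 15$
$a{\left(V \right)} = 0$ ($a{\left(V \right)} = \frac{V - V}{2} = \frac{1}{2} \cdot 0 = 0$)
$Q{\left(P,o \right)} = o \left(P + o\right)$ ($Q{\left(P,o \right)} = \left(P + o\right) \left(o + 0\right) = \left(P + o\right) o = o \left(P + o\right)$)
$\frac{1}{531160 \left(1460 + Q{\left(-22,\left(-5\right) 4 + 0 \right)}\right) \left(-1404\right)} = \frac{1}{531160 \left(1460 + \left(\left(-5\right) 4 + 0\right) \left(-22 + \left(\left(-5\right) 4 + 0\right)\right)\right) \left(-1404\right)} = \frac{1}{531160 \left(1460 + \left(-20 + 0\right) \left(-22 + \left(-20 + 0\right)\right)\right) \left(-1404\right)} = \frac{1}{531160 \left(1460 - 20 \left(-22 - 20\right)\right) \left(-1404\right)} = \frac{1}{531160 \left(1460 - -840\right) \left(-1404\right)} = \frac{1}{531160 \left(1460 + 840\right) \left(-1404\right)} = \frac{1}{531160 \cdot 2300 \left(-1404\right)} = \frac{1}{531160 \left(-3229200\right)} = \frac{1}{531160} \left(- \frac{1}{3229200}\right) = - \frac{1}{1715221872000}$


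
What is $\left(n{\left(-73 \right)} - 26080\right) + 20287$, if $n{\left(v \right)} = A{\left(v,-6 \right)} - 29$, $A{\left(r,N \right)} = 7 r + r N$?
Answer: $-5895$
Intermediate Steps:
$A{\left(r,N \right)} = 7 r + N r$
$n{\left(v \right)} = -29 + v$ ($n{\left(v \right)} = v \left(7 - 6\right) - 29 = v 1 - 29 = v - 29 = -29 + v$)
$\left(n{\left(-73 \right)} - 26080\right) + 20287 = \left(\left(-29 - 73\right) - 26080\right) + 20287 = \left(-102 - 26080\right) + 20287 = -26182 + 20287 = -5895$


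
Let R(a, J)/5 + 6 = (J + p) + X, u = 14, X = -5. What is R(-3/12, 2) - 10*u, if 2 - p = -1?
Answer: -170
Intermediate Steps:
p = 3 (p = 2 - 1*(-1) = 2 + 1 = 3)
R(a, J) = -40 + 5*J (R(a, J) = -30 + 5*((J + 3) - 5) = -30 + 5*((3 + J) - 5) = -30 + 5*(-2 + J) = -30 + (-10 + 5*J) = -40 + 5*J)
R(-3/12, 2) - 10*u = (-40 + 5*2) - 10*14 = (-40 + 10) - 140 = -30 - 140 = -170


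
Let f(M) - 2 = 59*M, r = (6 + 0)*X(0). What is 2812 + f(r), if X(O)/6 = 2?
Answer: 7062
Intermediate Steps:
X(O) = 12 (X(O) = 6*2 = 12)
r = 72 (r = (6 + 0)*12 = 6*12 = 72)
f(M) = 2 + 59*M
2812 + f(r) = 2812 + (2 + 59*72) = 2812 + (2 + 4248) = 2812 + 4250 = 7062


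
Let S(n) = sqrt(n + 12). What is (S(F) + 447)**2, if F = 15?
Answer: 199836 + 2682*sqrt(3) ≈ 2.0448e+5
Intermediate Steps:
S(n) = sqrt(12 + n)
(S(F) + 447)**2 = (sqrt(12 + 15) + 447)**2 = (sqrt(27) + 447)**2 = (3*sqrt(3) + 447)**2 = (447 + 3*sqrt(3))**2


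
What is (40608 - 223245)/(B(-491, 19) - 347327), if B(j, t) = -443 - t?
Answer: 14049/26753 ≈ 0.52514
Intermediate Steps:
(40608 - 223245)/(B(-491, 19) - 347327) = (40608 - 223245)/((-443 - 1*19) - 347327) = -182637/((-443 - 19) - 347327) = -182637/(-462 - 347327) = -182637/(-347789) = -182637*(-1/347789) = 14049/26753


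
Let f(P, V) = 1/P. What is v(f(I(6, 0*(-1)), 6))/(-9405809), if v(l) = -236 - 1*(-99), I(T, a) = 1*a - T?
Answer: 137/9405809 ≈ 1.4565e-5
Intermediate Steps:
I(T, a) = a - T
v(l) = -137 (v(l) = -236 + 99 = -137)
v(f(I(6, 0*(-1)), 6))/(-9405809) = -137/(-9405809) = -137*(-1/9405809) = 137/9405809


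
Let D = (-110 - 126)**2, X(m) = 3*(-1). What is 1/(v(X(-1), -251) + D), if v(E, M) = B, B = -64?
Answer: 1/55632 ≈ 1.7975e-5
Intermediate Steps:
X(m) = -3
v(E, M) = -64
D = 55696 (D = (-236)**2 = 55696)
1/(v(X(-1), -251) + D) = 1/(-64 + 55696) = 1/55632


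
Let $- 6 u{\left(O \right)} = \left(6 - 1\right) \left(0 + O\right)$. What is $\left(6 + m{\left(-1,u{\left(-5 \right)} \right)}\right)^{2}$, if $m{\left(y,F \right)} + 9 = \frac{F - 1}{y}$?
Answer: $\frac{1369}{36} \approx 38.028$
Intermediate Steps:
$u{\left(O \right)} = - \frac{5 O}{6}$ ($u{\left(O \right)} = - \frac{\left(6 - 1\right) \left(0 + O\right)}{6} = - \frac{5 O}{6}$)
$m{\left(y,F \right)} = -9 + \frac{-1 + F}{y}$ ($m{\left(y,F \right)} = -9 + \frac{F - 1}{y} = -9 + \frac{-1 + F}{y}$)
$\left(6 + m{\left(-1,u{\left(-5 \right)} \right)}\right)^{2} = \left(6 + \frac{-1 - - \frac{25}{6} - -9}{-1}\right)^{2} = \left(6 - \left(-1 + \frac{25}{6} + 9\right)\right)^{2} = \left(6 - \frac{73}{6}\right)^{2} = \left(- \frac{37}{6}\right)^{2} = \frac{1369}{36}$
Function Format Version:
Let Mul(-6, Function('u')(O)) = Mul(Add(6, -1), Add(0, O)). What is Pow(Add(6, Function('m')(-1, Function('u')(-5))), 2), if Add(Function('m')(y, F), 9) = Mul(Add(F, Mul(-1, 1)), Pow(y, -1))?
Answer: Rational(1369, 36) ≈ 38.028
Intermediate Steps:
Function('u')(O) = Mul(Rational(-5, 6), O) (Function('u')(O) = Mul(Rational(-1, 6), Mul(Add(6, -1), Add(0, O))) = Mul(Rational(-1, 6), Mul(5, O)) = Mul(Rational(-5, 6), O))
Function('m')(y, F) = Add(-9, Mul(Pow(y, -1), Add(-1, F))) (Function('m')(y, F) = Add(-9, Mul(Add(F, Mul(-1, 1)), Pow(y, -1))) = Add(-9, Mul(Add(F, -1), Pow(y, -1))) = Add(-9, Mul(Add(-1, F), Pow(y, -1))) = Add(-9, Mul(Pow(y, -1), Add(-1, F))))
Pow(Add(6, Function('m')(-1, Function('u')(-5))), 2) = Pow(Add(6, Mul(Pow(-1, -1), Add(-1, Mul(Rational(-5, 6), -5), Mul(-9, -1)))), 2) = Pow(Add(6, Mul(-1, Add(-1, Rational(25, 6), 9))), 2) = Pow(Add(6, Mul(-1, Rational(73, 6))), 2) = Pow(Add(6, Rational(-73, 6)), 2) = Pow(Rational(-37, 6), 2) = Rational(1369, 36)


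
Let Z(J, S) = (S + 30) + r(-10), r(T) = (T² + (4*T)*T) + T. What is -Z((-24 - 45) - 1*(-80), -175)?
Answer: -345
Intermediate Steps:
r(T) = T + 5*T² (r(T) = (T² + 4*T²) + T = 5*T² + T = T + 5*T²)
Z(J, S) = 520 + S (Z(J, S) = (S + 30) - 10*(1 + 5*(-10)) = (30 + S) - 10*(1 - 50) = (30 + S) - 10*(-49) = (30 + S) + 490 = 520 + S)
-Z((-24 - 45) - 1*(-80), -175) = -(520 - 175) = -1*345 = -345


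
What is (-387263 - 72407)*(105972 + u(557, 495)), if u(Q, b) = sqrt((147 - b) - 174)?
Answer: -48712149240 - 1379010*I*sqrt(58) ≈ -4.8712e+10 - 1.0502e+7*I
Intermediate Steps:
u(Q, b) = sqrt(-27 - b)
(-387263 - 72407)*(105972 + u(557, 495)) = (-387263 - 72407)*(105972 + sqrt(-27 - 1*495)) = -459670*(105972 + sqrt(-27 - 495)) = -459670*(105972 + sqrt(-522)) = -459670*(105972 + 3*I*sqrt(58)) = -48712149240 - 1379010*I*sqrt(58)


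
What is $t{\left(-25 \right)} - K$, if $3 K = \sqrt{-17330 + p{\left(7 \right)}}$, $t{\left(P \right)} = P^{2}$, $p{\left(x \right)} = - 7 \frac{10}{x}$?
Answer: $625 - \frac{34 i \sqrt{15}}{3} \approx 625.0 - 43.894 i$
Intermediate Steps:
$p{\left(x \right)} = - \frac{70}{x}$
$K = \frac{34 i \sqrt{15}}{3}$ ($K = \frac{\sqrt{-17330 - \frac{70}{7}}}{3} = \frac{\sqrt{-17330 - 10}}{3} = \frac{\sqrt{-17340}}{3} = \frac{34 i \sqrt{15}}{3} \approx 43.894 i$)
$t{\left(-25 \right)} - K = \left(-25\right)^{2} - \frac{34 i \sqrt{15}}{3} = 625 - \frac{34 i \sqrt{15}}{3}$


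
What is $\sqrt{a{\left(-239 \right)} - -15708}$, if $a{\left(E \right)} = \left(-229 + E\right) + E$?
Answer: $\sqrt{15001} \approx 122.48$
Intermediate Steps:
$a{\left(E \right)} = -229 + 2 E$
$\sqrt{a{\left(-239 \right)} - -15708} = \sqrt{\left(-229 + 2 \left(-239\right)\right) - -15708} = \sqrt{\left(-229 - 478\right) + 15708} = \sqrt{-707 + 15708} = \sqrt{15001}$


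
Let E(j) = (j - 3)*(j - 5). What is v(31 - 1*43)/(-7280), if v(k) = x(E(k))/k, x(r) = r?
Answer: 17/5824 ≈ 0.0029190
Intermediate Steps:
E(j) = (-5 + j)*(-3 + j) (E(j) = (-3 + j)*(-5 + j) = (-5 + j)*(-3 + j))
v(k) = (15 + k² - 8*k)/k
v(31 - 1*43)/(-7280) = (-8 + (31 - 1*43) + 15/(31 - 1*43))/(-7280) = (-8 + (31 - 43) + 15/(31 - 43))*(-1/7280) = (-8 - 12 + 15/(-12))*(-1/7280) = (-8 - 12 + 15*(-1/12))*(-1/7280) = (-8 - 12 - 5/4)*(-1/7280) = -85/4*(-1/7280) = 17/5824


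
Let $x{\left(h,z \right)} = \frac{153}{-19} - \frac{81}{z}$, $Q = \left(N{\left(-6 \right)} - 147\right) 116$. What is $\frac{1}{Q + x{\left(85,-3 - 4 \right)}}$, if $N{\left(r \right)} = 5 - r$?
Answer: $- \frac{133}{2097740} \approx -6.3402 \cdot 10^{-5}$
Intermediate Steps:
$Q = -15776$ ($Q = \left(\left(5 - -6\right) - 147\right) 116 = \left(\left(5 + 6\right) - 147\right) 116 = \left(11 - 147\right) 116 = \left(-136\right) 116 = -15776$)
$x{\left(h,z \right)} = - \frac{153}{19} - \frac{81}{z}$ ($x{\left(h,z \right)} = 153 \left(- \frac{1}{19}\right) - \frac{81}{z} = - \frac{153}{19} - \frac{81}{z}$)
$\frac{1}{Q + x{\left(85,-3 - 4 \right)}} = \frac{1}{-15776 - \left(\frac{153}{19} + \frac{81}{-3 - 4}\right)} = \frac{1}{-15776 - \left(\frac{153}{19} + \frac{81}{-7}\right)} = \frac{1}{-15776 - - \frac{468}{133}} = \frac{1}{-15776 + \left(- \frac{153}{19} + \frac{81}{7}\right)} = \frac{1}{-15776 + \frac{468}{133}} = \frac{1}{- \frac{2097740}{133}} = - \frac{133}{2097740}$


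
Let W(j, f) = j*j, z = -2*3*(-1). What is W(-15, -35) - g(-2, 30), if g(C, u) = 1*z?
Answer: 219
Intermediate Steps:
z = 6 (z = -6*(-1) = 6)
W(j, f) = j²
g(C, u) = 6 (g(C, u) = 1*6 = 6)
W(-15, -35) - g(-2, 30) = (-15)² - 1*6 = 225 - 6 = 219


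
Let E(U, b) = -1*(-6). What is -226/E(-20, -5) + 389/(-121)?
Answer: -14840/363 ≈ -40.882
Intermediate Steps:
E(U, b) = 6
-226/E(-20, -5) + 389/(-121) = -226/6 + 389/(-121) = -226*⅙ + 389*(-1/121) = -113/3 - 389/121 = -14840/363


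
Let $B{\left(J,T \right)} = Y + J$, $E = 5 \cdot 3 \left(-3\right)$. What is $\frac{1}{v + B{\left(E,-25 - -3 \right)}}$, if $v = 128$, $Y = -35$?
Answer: $\frac{1}{48} \approx 0.020833$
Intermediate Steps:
$E = -45$ ($E = 15 \left(-3\right) = -45$)
$B{\left(J,T \right)} = -35 + J$
$\frac{1}{v + B{\left(E,-25 - -3 \right)}} = \frac{1}{128 - 80} = \frac{1}{48}$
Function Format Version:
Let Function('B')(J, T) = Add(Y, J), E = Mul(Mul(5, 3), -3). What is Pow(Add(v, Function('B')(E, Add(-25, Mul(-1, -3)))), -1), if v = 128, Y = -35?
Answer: Rational(1, 48) ≈ 0.020833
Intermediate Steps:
E = -45 (E = Mul(15, -3) = -45)
Function('B')(J, T) = Add(-35, J)
Pow(Add(v, Function('B')(E, Add(-25, Mul(-1, -3)))), -1) = Pow(Add(128, Add(-35, -45)), -1) = Pow(Add(128, -80), -1) = Pow(48, -1) = Rational(1, 48)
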